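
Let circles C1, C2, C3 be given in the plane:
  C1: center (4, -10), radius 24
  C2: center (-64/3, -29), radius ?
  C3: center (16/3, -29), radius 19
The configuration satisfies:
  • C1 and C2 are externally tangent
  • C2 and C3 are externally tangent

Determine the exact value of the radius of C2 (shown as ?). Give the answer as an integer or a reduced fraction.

23/3

1. [ext C1·C2]  r_C2² + 48r_C2 − 3841/9 = 0  ⇒  r_C2 = 23/3 (r>0 drops 1)
2. [ext C2·C3]  r_C2² + 38r_C2 − 3151/9 = 0  ⇒  r_C2 = 23/3 (r>0 drops 1)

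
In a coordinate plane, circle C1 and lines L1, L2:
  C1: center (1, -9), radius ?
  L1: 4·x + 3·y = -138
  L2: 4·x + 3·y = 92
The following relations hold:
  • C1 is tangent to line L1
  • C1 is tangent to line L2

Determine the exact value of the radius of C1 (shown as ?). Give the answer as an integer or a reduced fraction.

1. [C1‖L1]  r_C1² − 529 = 0  ⇒  r_C1 = 23 (r>0 drops 1)
2. [C1‖L2]  r_C1² − 529 = 0  ⇒  r_C1 = 23 (r>0 drops 1)

23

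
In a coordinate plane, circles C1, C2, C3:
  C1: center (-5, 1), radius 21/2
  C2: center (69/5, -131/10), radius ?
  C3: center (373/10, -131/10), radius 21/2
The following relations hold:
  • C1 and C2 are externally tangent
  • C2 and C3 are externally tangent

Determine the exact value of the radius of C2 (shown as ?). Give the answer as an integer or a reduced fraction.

1. [ext C1·C2]  r_C2² + 21r_C2 − 442 = 0  ⇒  r_C2 = 13 (r>0 drops 1)
2. [ext C2·C3]  r_C2² + 21r_C2 − 442 = 0  ⇒  r_C2 = 13 (r>0 drops 1)

13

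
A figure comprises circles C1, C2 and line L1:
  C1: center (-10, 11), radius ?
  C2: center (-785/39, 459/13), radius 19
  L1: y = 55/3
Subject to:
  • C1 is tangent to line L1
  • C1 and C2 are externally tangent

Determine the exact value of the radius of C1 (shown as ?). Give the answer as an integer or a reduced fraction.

1. [C1‖L1]  r_C1² − 484/9 = 0  ⇒  r_C1 = 22/3 (r>0 drops 1)
2. [ext C1·C2]  r_C1² + 38r_C1 − 2992/9 = 0  ⇒  r_C1 = 22/3 (r>0 drops 1)

22/3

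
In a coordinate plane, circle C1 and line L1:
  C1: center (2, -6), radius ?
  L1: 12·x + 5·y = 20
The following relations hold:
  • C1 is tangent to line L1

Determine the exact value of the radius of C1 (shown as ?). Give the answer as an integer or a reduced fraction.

1. [C1‖L1]  r_C1² − 4 = 0  ⇒  r_C1 = 2 (r>0 drops 1)

2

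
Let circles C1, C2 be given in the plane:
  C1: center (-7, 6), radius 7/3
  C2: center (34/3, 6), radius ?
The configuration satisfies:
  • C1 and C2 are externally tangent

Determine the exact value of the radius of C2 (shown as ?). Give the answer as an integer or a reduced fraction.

16

1. [ext C1·C2]  r_C2² + (14/3)r_C2 − 992/3 = 0  ⇒  r_C2 = 16 (r>0 drops 1)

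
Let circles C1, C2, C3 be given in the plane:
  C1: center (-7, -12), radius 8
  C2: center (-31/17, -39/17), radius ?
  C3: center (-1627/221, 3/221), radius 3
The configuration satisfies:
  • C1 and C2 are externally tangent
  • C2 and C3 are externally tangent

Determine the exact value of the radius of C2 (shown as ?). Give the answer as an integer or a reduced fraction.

1. [ext C1·C2]  r_C2² + 16r_C2 − 57 = 0  ⇒  r_C2 = 3 (r>0 drops 1)
2. [ext C2·C3]  r_C2² + 6r_C2 − 27 = 0  ⇒  r_C2 = 3 (r>0 drops 1)

3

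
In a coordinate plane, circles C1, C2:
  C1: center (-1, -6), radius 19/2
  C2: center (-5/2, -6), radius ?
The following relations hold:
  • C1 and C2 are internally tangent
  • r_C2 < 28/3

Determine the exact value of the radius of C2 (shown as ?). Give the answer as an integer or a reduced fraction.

8

1. [int C1,C2]  r_C2² − 19r_C2 + 88 = 0  ⇒  r_C2 = 8 or 11
2. given r_C2 < 28/3: keep 8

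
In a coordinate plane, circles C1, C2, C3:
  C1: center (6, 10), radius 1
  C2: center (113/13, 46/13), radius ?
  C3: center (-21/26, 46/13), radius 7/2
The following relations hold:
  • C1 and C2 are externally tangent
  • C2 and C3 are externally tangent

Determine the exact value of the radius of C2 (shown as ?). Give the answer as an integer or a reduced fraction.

6

1. [ext C1·C2]  r_C2² + 2r_C2 − 48 = 0  ⇒  r_C2 = 6 (r>0 drops 1)
2. [ext C2·C3]  r_C2² + 7r_C2 − 78 = 0  ⇒  r_C2 = 6 (r>0 drops 1)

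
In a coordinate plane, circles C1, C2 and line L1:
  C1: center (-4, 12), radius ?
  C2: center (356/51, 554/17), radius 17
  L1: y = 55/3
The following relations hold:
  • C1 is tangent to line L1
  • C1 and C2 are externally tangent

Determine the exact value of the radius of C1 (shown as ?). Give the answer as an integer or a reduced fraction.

1. [C1‖L1]  r_C1² − 361/9 = 0  ⇒  r_C1 = 19/3 (r>0 drops 1)
2. [ext C1·C2]  r_C1² + 34r_C1 − 2299/9 = 0  ⇒  r_C1 = 19/3 (r>0 drops 1)

19/3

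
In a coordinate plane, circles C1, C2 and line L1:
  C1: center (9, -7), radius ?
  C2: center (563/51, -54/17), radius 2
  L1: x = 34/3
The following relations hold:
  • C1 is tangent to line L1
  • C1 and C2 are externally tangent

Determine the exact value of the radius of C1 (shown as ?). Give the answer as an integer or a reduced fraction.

1. [C1‖L1]  r_C1² − 49/9 = 0  ⇒  r_C1 = 7/3 (r>0 drops 1)
2. [ext C1·C2]  r_C1² + 4r_C1 − 133/9 = 0  ⇒  r_C1 = 7/3 (r>0 drops 1)

7/3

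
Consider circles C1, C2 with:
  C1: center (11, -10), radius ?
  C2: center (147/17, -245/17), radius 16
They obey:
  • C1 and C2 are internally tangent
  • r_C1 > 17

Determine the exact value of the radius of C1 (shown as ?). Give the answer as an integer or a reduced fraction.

1. [int C1,C2]  r_C1² − 32r_C1 + 231 = 0  ⇒  r_C1 = 11 or 21
2. given r_C1 > 17: keep 21

21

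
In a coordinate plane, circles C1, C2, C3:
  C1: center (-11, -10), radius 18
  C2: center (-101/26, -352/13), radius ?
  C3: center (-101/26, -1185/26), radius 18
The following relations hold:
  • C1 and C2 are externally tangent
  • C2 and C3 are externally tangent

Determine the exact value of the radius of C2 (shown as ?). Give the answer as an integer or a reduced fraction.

1. [ext C1·C2]  r_C2² + 36r_C2 − 73/4 = 0  ⇒  r_C2 = 1/2 (r>0 drops 1)
2. [ext C2·C3]  r_C2² + 36r_C2 − 73/4 = 0  ⇒  r_C2 = 1/2 (r>0 drops 1)

1/2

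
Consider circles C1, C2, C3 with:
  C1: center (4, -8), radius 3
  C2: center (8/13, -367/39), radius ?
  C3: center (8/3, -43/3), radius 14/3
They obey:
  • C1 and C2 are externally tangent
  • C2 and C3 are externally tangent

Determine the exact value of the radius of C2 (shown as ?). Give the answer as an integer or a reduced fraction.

1. [ext C1·C2]  r_C2² + 6r_C2 − 40/9 = 0  ⇒  r_C2 = 2/3 (r>0 drops 1)
2. [ext C2·C3]  r_C2² + (28/3)r_C2 − 20/3 = 0  ⇒  r_C2 = 2/3 (r>0 drops 1)

2/3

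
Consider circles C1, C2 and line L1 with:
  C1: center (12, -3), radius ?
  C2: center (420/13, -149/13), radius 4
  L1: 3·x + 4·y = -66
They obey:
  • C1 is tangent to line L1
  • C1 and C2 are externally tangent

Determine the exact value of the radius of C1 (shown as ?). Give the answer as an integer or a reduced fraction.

1. [C1‖L1]  r_C1² − 324 = 0  ⇒  r_C1 = 18 (r>0 drops 1)
2. [ext C1·C2]  r_C1² + 8r_C1 − 468 = 0  ⇒  r_C1 = 18 (r>0 drops 1)

18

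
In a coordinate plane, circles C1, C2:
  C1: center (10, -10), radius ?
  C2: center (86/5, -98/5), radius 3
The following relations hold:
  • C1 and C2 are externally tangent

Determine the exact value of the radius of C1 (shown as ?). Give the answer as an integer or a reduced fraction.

9

1. [ext C1·C2]  r_C1² + 6r_C1 − 135 = 0  ⇒  r_C1 = 9 (r>0 drops 1)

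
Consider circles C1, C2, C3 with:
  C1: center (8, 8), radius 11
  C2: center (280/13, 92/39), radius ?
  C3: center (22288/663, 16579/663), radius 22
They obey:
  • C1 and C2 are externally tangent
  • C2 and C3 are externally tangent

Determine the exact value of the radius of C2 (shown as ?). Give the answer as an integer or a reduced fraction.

11/3

1. [ext C1·C2]  r_C2² + 22r_C2 − 847/9 = 0  ⇒  r_C2 = 11/3 (r>0 drops 1)
2. [ext C2·C3]  r_C2² + 44r_C2 − 1573/9 = 0  ⇒  r_C2 = 11/3 (r>0 drops 1)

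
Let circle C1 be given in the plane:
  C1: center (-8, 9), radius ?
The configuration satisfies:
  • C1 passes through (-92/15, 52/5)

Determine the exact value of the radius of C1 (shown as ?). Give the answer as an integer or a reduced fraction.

7/3

1. [C1∋P]  r_C1² − 49/9 = 0  ⇒  r_C1 = 7/3 (r>0 drops 1)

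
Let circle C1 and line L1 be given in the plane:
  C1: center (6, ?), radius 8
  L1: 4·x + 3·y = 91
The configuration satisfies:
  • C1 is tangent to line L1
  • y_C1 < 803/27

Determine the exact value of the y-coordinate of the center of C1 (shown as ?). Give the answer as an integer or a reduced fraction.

1. [C1‖L1]  y_C1² − (134/3)y_C1 + 321 = 0  ⇒  y_C1 = 9 or 107/3
2. given y_C1 < 803/27: keep 9

9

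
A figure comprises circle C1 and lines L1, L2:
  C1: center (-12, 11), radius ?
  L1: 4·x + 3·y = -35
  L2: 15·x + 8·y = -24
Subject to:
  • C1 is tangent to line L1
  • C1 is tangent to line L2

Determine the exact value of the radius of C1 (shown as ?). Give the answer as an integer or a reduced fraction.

4

1. [C1‖L1]  r_C1² − 16 = 0  ⇒  r_C1 = 4 (r>0 drops 1)
2. [C1‖L2]  r_C1² − 16 = 0  ⇒  r_C1 = 4 (r>0 drops 1)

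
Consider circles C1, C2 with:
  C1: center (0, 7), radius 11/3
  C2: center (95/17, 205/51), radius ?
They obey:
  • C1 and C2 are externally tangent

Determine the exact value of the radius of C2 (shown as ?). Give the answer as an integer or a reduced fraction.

1. [ext C1·C2]  r_C2² + (22/3)r_C2 − 80/3 = 0  ⇒  r_C2 = 8/3 (r>0 drops 1)

8/3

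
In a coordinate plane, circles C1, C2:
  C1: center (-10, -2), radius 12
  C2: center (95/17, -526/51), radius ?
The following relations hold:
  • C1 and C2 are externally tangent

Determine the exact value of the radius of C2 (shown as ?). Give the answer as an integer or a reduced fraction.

17/3

1. [ext C1·C2]  r_C2² + 24r_C2 − 1513/9 = 0  ⇒  r_C2 = 17/3 (r>0 drops 1)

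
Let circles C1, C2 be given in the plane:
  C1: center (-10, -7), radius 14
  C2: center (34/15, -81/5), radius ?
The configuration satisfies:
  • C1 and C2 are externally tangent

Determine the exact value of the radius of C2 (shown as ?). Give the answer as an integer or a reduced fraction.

4/3

1. [ext C1·C2]  r_C2² + 28r_C2 − 352/9 = 0  ⇒  r_C2 = 4/3 (r>0 drops 1)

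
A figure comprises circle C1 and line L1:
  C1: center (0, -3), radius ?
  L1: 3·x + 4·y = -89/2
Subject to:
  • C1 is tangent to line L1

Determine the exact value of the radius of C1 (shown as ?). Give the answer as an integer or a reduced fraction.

13/2

1. [C1‖L1]  r_C1² − 169/4 = 0  ⇒  r_C1 = 13/2 (r>0 drops 1)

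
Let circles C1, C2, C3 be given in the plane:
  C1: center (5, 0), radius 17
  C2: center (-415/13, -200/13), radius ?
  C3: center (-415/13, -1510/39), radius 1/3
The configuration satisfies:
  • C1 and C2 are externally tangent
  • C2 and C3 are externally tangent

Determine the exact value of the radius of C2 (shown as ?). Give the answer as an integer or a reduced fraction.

1. [ext C1·C2]  r_C2² + 34r_C2 − 1311 = 0  ⇒  r_C2 = 23 (r>0 drops 1)
2. [ext C2·C3]  r_C2² + (2/3)r_C2 − 1633/3 = 0  ⇒  r_C2 = 23 (r>0 drops 1)

23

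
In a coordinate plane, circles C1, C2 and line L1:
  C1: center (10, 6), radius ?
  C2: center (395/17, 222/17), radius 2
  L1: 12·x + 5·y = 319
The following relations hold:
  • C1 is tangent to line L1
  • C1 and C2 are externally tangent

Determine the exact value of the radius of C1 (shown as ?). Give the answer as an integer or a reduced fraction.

13

1. [C1‖L1]  r_C1² − 169 = 0  ⇒  r_C1 = 13 (r>0 drops 1)
2. [ext C1·C2]  r_C1² + 4r_C1 − 221 = 0  ⇒  r_C1 = 13 (r>0 drops 1)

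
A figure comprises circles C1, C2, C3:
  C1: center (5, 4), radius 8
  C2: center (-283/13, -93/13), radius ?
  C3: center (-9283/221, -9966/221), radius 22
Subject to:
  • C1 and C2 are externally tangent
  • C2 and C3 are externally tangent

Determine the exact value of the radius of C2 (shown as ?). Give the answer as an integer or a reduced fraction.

21

1. [ext C1·C2]  r_C2² + 16r_C2 − 777 = 0  ⇒  r_C2 = 21 (r>0 drops 1)
2. [ext C2·C3]  r_C2² + 44r_C2 − 1365 = 0  ⇒  r_C2 = 21 (r>0 drops 1)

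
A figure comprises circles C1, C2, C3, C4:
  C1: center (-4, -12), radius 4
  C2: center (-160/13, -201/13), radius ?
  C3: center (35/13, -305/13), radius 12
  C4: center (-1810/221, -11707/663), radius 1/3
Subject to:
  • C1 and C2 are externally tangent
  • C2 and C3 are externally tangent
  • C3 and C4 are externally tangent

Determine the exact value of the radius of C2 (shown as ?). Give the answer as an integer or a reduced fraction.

1. [ext C1·C2]  r_C2² + 8r_C2 − 65 = 0  ⇒  r_C2 = 5 (r>0 drops 1)
2. [ext C2·C3]  r_C2² + 24r_C2 − 145 = 0  ⇒  r_C2 = 5 (r>0 drops 1)

5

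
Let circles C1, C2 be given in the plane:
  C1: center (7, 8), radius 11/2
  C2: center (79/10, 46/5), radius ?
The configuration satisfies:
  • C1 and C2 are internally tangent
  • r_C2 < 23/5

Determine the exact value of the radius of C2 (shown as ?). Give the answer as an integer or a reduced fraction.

4

1. [int C1,C2]  r_C2² − 11r_C2 + 28 = 0  ⇒  r_C2 = 4 or 7
2. given r_C2 < 23/5: keep 4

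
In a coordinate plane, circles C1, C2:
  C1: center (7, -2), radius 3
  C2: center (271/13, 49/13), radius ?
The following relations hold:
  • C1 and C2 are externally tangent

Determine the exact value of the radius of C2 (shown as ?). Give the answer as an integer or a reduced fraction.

1. [ext C1·C2]  r_C2² + 6r_C2 − 216 = 0  ⇒  r_C2 = 12 (r>0 drops 1)

12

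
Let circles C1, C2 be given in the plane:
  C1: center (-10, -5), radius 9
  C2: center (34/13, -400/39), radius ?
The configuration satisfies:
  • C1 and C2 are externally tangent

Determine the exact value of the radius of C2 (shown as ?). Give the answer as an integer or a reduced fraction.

14/3

1. [ext C1·C2]  r_C2² + 18r_C2 − 952/9 = 0  ⇒  r_C2 = 14/3 (r>0 drops 1)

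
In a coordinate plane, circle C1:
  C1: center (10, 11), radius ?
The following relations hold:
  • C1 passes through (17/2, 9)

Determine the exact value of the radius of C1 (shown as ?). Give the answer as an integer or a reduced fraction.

1. [C1∋P]  r_C1² − 25/4 = 0  ⇒  r_C1 = 5/2 (r>0 drops 1)

5/2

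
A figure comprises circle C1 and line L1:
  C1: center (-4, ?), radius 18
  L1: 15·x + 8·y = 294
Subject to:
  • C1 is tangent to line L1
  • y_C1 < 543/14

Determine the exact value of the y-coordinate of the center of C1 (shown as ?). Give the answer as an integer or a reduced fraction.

1. [C1‖L1]  y_C1² − (177/2)y_C1 + 495 = 0  ⇒  y_C1 = 6 or 165/2
2. given y_C1 < 543/14: keep 6

6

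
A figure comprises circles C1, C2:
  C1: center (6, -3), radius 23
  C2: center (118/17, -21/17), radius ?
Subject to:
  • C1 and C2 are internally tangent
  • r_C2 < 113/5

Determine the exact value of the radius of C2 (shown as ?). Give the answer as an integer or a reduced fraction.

21

1. [int C1,C2]  r_C2² − 46r_C2 + 525 = 0  ⇒  r_C2 = 21 or 25
2. given r_C2 < 113/5: keep 21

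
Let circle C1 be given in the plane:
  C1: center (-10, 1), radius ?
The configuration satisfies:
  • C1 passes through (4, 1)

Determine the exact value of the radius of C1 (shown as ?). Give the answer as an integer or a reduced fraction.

14

1. [C1∋P]  r_C1² − 196 = 0  ⇒  r_C1 = 14 (r>0 drops 1)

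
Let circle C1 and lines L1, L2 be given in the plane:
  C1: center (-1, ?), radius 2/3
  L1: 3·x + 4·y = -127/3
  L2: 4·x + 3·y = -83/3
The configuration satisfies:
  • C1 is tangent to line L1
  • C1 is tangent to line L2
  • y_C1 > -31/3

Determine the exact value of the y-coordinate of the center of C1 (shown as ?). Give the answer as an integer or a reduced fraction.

1. [C1‖L1]  y_C1² + (59/3)y_C1 + 96 = 0  ⇒  y_C1 = -32/3 or -9
2. [C1‖L2]  y_C1² + (142/9)y_C1 + 61 = 0  ⇒  y_C1 = -9 or -61/9

-9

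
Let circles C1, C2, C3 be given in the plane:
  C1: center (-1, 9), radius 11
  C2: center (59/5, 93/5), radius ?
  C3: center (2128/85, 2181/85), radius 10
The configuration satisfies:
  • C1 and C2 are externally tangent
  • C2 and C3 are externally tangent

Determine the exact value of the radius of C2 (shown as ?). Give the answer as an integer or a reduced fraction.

1. [ext C1·C2]  r_C2² + 22r_C2 − 135 = 0  ⇒  r_C2 = 5 (r>0 drops 1)
2. [ext C2·C3]  r_C2² + 20r_C2 − 125 = 0  ⇒  r_C2 = 5 (r>0 drops 1)

5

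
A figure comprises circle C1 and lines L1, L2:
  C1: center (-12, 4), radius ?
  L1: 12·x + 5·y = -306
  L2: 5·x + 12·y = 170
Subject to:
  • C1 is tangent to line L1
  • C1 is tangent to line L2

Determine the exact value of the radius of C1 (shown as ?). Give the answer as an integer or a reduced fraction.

14

1. [C1‖L1]  r_C1² − 196 = 0  ⇒  r_C1 = 14 (r>0 drops 1)
2. [C1‖L2]  r_C1² − 196 = 0  ⇒  r_C1 = 14 (r>0 drops 1)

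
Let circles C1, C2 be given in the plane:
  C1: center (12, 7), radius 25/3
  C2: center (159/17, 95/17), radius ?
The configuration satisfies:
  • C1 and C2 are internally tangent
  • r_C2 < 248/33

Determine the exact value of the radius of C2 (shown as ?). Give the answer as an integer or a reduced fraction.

16/3

1. [int C1,C2]  r_C2² − (50/3)r_C2 + 544/9 = 0  ⇒  r_C2 = 16/3 or 34/3
2. given r_C2 < 248/33: keep 16/3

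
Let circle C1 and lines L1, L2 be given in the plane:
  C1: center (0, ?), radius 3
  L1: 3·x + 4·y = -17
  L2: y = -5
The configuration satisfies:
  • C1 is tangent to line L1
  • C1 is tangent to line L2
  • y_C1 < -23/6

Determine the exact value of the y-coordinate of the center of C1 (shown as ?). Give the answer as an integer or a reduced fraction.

1. [C1‖L1]  y_C1² + (17/2)y_C1 + 4 = 0  ⇒  y_C1 = -8 or -1/2
2. [C1‖L2]  y_C1² + 10y_C1 + 16 = 0  ⇒  y_C1 = -8 or -2

-8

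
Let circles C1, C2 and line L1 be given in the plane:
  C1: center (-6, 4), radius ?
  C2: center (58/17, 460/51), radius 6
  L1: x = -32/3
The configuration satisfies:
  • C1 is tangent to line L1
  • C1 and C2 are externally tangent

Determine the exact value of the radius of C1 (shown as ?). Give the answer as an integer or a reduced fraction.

14/3

1. [C1‖L1]  r_C1² − 196/9 = 0  ⇒  r_C1 = 14/3 (r>0 drops 1)
2. [ext C1·C2]  r_C1² + 12r_C1 − 700/9 = 0  ⇒  r_C1 = 14/3 (r>0 drops 1)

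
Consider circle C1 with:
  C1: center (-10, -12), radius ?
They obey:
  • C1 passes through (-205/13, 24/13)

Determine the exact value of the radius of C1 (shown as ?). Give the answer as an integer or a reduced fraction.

15

1. [C1∋P]  r_C1² − 225 = 0  ⇒  r_C1 = 15 (r>0 drops 1)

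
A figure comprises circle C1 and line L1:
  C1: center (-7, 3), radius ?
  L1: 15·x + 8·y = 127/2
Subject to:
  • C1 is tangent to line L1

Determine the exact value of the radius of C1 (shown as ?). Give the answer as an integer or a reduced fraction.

1. [C1‖L1]  r_C1² − 289/4 = 0  ⇒  r_C1 = 17/2 (r>0 drops 1)

17/2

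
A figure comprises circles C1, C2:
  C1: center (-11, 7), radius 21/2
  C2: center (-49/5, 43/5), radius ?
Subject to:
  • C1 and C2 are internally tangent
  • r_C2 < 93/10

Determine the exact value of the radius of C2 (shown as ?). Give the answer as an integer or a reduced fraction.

1. [int C1,C2]  r_C2² − 21r_C2 + 425/4 = 0  ⇒  r_C2 = 17/2 or 25/2
2. given r_C2 < 93/10: keep 17/2

17/2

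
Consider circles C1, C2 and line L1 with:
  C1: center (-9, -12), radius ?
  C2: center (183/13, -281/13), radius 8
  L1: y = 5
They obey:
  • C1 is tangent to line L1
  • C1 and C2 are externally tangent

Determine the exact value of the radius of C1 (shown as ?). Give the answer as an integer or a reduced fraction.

1. [C1‖L1]  r_C1² − 289 = 0  ⇒  r_C1 = 17 (r>0 drops 1)
2. [ext C1·C2]  r_C1² + 16r_C1 − 561 = 0  ⇒  r_C1 = 17 (r>0 drops 1)

17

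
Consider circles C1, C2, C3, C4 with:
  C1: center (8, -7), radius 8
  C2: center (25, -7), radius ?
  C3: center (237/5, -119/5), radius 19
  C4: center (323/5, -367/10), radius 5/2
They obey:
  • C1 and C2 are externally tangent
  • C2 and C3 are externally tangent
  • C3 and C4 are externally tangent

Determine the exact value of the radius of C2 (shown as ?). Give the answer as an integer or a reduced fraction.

1. [ext C1·C2]  r_C2² + 16r_C2 − 225 = 0  ⇒  r_C2 = 9 (r>0 drops 1)
2. [ext C2·C3]  r_C2² + 38r_C2 − 423 = 0  ⇒  r_C2 = 9 (r>0 drops 1)

9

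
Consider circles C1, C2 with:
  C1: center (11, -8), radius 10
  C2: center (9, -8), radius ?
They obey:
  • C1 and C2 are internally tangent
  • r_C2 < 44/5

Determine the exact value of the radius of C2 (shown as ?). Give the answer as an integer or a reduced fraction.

8

1. [int C1,C2]  r_C2² − 20r_C2 + 96 = 0  ⇒  r_C2 = 8 or 12
2. given r_C2 < 44/5: keep 8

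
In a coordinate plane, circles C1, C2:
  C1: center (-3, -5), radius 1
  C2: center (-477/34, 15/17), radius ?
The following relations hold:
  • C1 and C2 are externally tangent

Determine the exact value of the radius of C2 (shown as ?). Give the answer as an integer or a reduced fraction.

23/2

1. [ext C1·C2]  r_C2² + 2r_C2 − 621/4 = 0  ⇒  r_C2 = 23/2 (r>0 drops 1)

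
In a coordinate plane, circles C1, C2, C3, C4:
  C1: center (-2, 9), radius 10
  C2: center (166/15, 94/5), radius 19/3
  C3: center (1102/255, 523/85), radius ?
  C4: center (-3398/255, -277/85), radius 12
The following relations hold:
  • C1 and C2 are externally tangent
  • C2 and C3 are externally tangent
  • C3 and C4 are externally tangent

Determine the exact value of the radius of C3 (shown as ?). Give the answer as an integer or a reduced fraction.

1. [ext C2·C3]  r_C3² + (38/3)r_C3 − 496/3 = 0  ⇒  r_C3 = 8 (r>0 drops 1)
2. [ext C3·C4]  r_C3² + 24r_C3 − 256 = 0  ⇒  r_C3 = 8 (r>0 drops 1)

8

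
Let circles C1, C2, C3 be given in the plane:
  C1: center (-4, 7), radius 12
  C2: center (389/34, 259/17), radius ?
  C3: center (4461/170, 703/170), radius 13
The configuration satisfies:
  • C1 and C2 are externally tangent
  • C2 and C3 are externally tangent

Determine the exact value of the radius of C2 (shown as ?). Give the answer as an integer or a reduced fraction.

11/2

1. [ext C1·C2]  r_C2² + 24r_C2 − 649/4 = 0  ⇒  r_C2 = 11/2 (r>0 drops 1)
2. [ext C2·C3]  r_C2² + 26r_C2 − 693/4 = 0  ⇒  r_C2 = 11/2 (r>0 drops 1)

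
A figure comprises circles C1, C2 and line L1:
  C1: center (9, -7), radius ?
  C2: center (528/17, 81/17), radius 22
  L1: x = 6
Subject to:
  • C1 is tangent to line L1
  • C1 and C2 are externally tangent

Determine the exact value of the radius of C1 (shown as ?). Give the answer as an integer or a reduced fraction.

3

1. [C1‖L1]  r_C1² − 9 = 0  ⇒  r_C1 = 3 (r>0 drops 1)
2. [ext C1·C2]  r_C1² + 44r_C1 − 141 = 0  ⇒  r_C1 = 3 (r>0 drops 1)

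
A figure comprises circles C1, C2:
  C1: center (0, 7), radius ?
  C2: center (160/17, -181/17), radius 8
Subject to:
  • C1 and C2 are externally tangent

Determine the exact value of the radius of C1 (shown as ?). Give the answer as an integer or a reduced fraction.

1. [ext C1·C2]  r_C1² + 16r_C1 − 336 = 0  ⇒  r_C1 = 12 (r>0 drops 1)

12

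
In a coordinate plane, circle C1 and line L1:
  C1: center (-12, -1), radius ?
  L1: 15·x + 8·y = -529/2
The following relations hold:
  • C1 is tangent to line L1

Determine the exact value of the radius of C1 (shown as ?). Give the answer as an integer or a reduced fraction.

9/2

1. [C1‖L1]  r_C1² − 81/4 = 0  ⇒  r_C1 = 9/2 (r>0 drops 1)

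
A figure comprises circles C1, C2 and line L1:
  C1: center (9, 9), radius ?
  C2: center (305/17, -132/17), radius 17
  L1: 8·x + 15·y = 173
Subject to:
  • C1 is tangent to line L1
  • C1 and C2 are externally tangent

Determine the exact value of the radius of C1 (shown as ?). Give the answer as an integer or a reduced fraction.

1. [C1‖L1]  r_C1² − 4 = 0  ⇒  r_C1 = 2 (r>0 drops 1)
2. [ext C1·C2]  r_C1² + 34r_C1 − 72 = 0  ⇒  r_C1 = 2 (r>0 drops 1)

2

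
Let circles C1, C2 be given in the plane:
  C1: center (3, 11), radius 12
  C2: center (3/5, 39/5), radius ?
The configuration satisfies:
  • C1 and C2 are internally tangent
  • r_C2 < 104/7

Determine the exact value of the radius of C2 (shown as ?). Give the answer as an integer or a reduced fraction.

1. [int C1,C2]  r_C2² − 24r_C2 + 128 = 0  ⇒  r_C2 = 8 or 16
2. given r_C2 < 104/7: keep 8

8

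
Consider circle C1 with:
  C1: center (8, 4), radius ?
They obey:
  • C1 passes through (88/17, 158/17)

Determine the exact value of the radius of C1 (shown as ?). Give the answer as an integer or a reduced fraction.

1. [C1∋P]  r_C1² − 36 = 0  ⇒  r_C1 = 6 (r>0 drops 1)

6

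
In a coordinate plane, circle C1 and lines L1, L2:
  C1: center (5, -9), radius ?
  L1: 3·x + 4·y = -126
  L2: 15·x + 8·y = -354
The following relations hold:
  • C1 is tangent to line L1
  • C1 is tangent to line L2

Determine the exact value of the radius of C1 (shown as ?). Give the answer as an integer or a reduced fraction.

21

1. [C1‖L1]  r_C1² − 441 = 0  ⇒  r_C1 = 21 (r>0 drops 1)
2. [C1‖L2]  r_C1² − 441 = 0  ⇒  r_C1 = 21 (r>0 drops 1)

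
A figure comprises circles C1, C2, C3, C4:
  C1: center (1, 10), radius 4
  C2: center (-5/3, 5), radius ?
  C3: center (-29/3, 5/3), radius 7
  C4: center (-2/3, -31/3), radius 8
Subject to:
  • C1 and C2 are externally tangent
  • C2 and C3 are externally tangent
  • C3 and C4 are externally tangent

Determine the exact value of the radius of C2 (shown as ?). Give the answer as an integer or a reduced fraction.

1. [ext C1·C2]  r_C2² + 8r_C2 − 145/9 = 0  ⇒  r_C2 = 5/3 (r>0 drops 1)
2. [ext C2·C3]  r_C2² + 14r_C2 − 235/9 = 0  ⇒  r_C2 = 5/3 (r>0 drops 1)

5/3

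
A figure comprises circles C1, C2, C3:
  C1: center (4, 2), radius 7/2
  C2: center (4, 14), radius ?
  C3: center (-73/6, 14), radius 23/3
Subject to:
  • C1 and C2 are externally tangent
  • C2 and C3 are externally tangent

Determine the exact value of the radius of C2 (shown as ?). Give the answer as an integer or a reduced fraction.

1. [ext C1·C2]  r_C2² + 7r_C2 − 527/4 = 0  ⇒  r_C2 = 17/2 (r>0 drops 1)
2. [ext C2·C3]  r_C2² + (46/3)r_C2 − 2431/12 = 0  ⇒  r_C2 = 17/2 (r>0 drops 1)

17/2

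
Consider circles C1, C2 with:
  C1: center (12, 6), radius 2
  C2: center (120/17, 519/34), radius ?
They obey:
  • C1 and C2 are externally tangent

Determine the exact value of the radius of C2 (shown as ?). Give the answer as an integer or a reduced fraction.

17/2

1. [ext C1·C2]  r_C2² + 4r_C2 − 425/4 = 0  ⇒  r_C2 = 17/2 (r>0 drops 1)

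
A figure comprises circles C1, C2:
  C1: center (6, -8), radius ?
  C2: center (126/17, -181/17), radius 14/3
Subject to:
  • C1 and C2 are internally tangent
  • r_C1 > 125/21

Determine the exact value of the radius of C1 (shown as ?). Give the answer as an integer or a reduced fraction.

1. [int C1,C2]  r_C1² − (28/3)r_C1 + 115/9 = 0  ⇒  r_C1 = 5/3 or 23/3
2. given r_C1 > 125/21: keep 23/3

23/3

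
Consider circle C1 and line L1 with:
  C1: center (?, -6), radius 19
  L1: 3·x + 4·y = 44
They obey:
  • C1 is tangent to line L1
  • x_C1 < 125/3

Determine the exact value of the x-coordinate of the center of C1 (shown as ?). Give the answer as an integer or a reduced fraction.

1. [C1‖L1]  x_C1² − (136/3)x_C1 − 489 = 0  ⇒  x_C1 = -9 or 163/3
2. given x_C1 < 125/3: keep -9

-9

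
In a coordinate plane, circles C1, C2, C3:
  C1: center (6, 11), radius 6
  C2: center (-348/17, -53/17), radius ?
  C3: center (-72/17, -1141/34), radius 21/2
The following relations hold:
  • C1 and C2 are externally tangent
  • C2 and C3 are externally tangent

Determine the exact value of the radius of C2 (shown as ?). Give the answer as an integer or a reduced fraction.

1. [ext C1·C2]  r_C2² + 12r_C2 − 864 = 0  ⇒  r_C2 = 24 (r>0 drops 1)
2. [ext C2·C3]  r_C2² + 21r_C2 − 1080 = 0  ⇒  r_C2 = 24 (r>0 drops 1)

24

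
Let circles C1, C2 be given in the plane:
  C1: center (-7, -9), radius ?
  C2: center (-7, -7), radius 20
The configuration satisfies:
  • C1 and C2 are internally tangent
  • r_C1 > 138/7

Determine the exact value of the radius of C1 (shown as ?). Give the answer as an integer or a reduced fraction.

1. [int C1,C2]  r_C1² − 40r_C1 + 396 = 0  ⇒  r_C1 = 18 or 22
2. given r_C1 > 138/7: keep 22

22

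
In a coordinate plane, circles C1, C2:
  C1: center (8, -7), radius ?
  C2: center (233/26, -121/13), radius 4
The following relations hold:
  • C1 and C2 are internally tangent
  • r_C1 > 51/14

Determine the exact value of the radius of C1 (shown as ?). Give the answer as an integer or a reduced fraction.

13/2

1. [int C1,C2]  r_C1² − 8r_C1 + 39/4 = 0  ⇒  r_C1 = 3/2 or 13/2
2. given r_C1 > 51/14: keep 13/2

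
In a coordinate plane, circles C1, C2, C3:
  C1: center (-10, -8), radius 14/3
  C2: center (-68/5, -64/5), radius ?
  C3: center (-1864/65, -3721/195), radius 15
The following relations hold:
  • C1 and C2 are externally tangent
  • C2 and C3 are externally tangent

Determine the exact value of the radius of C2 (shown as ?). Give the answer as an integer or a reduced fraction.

4/3

1. [ext C1·C2]  r_C2² + (28/3)r_C2 − 128/9 = 0  ⇒  r_C2 = 4/3 (r>0 drops 1)
2. [ext C2·C3]  r_C2² + 30r_C2 − 376/9 = 0  ⇒  r_C2 = 4/3 (r>0 drops 1)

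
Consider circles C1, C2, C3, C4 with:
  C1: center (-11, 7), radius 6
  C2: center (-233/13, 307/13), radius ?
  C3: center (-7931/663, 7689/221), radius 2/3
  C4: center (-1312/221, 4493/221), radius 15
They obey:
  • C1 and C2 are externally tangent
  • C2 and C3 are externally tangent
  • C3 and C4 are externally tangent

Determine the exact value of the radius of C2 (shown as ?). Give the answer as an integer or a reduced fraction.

1. [ext C1·C2]  r_C2² + 12r_C2 − 288 = 0  ⇒  r_C2 = 12 (r>0 drops 1)
2. [ext C2·C3]  r_C2² + (4/3)r_C2 − 160 = 0  ⇒  r_C2 = 12 (r>0 drops 1)

12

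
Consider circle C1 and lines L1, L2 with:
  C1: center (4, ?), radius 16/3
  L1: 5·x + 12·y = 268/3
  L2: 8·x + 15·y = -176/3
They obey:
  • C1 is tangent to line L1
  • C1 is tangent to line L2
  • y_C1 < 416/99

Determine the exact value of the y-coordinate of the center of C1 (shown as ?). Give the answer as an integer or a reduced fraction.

1. [C1‖L1]  y_C1² − (104/9)y_C1 = 0  ⇒  y_C1 = 0 or 104/9
2. [C1‖L2]  y_C1² + (544/45)y_C1 = 0  ⇒  y_C1 = -544/45 or 0

0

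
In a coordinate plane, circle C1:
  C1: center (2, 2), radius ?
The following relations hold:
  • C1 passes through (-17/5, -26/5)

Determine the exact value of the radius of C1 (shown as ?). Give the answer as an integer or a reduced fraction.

9

1. [C1∋P]  r_C1² − 81 = 0  ⇒  r_C1 = 9 (r>0 drops 1)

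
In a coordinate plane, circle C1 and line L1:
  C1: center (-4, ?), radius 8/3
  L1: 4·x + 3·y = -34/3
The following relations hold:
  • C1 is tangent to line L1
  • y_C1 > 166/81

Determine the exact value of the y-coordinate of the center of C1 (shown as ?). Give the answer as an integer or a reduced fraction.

6

1. [C1‖L1]  y_C1² − (28/9)y_C1 − 52/3 = 0  ⇒  y_C1 = -26/9 or 6
2. given y_C1 > 166/81: keep 6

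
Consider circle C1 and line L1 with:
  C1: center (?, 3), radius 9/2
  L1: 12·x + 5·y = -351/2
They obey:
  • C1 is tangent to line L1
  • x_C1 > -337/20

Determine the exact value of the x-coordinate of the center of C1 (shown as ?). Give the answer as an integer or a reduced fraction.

-11

1. [C1‖L1]  x_C1² + (127/4)x_C1 + 913/4 = 0  ⇒  x_C1 = -83/4 or -11
2. given x_C1 > -337/20: keep -11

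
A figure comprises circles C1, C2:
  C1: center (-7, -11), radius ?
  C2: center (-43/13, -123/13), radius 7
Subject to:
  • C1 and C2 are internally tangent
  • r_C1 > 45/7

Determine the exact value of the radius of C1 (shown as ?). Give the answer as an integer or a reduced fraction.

1. [int C1,C2]  r_C1² − 14r_C1 + 33 = 0  ⇒  r_C1 = 3 or 11
2. given r_C1 > 45/7: keep 11

11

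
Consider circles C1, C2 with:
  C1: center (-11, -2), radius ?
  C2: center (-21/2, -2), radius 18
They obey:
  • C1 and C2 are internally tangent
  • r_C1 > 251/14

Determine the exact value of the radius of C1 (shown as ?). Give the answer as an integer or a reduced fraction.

37/2

1. [int C1,C2]  r_C1² − 36r_C1 + 1295/4 = 0  ⇒  r_C1 = 35/2 or 37/2
2. given r_C1 > 251/14: keep 37/2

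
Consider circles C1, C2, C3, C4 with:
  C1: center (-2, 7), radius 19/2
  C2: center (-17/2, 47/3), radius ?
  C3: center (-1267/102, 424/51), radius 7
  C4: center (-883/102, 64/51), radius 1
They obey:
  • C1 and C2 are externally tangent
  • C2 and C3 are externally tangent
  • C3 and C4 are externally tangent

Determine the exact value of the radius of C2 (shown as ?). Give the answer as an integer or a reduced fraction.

1. [ext C1·C2]  r_C2² + 19r_C2 − 244/9 = 0  ⇒  r_C2 = 4/3 (r>0 drops 1)
2. [ext C2·C3]  r_C2² + 14r_C2 − 184/9 = 0  ⇒  r_C2 = 4/3 (r>0 drops 1)

4/3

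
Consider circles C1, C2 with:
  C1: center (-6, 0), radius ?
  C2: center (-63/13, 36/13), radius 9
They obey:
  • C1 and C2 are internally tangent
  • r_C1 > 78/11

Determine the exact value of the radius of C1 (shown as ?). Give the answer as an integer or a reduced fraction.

12

1. [int C1,C2]  r_C1² − 18r_C1 + 72 = 0  ⇒  r_C1 = 6 or 12
2. given r_C1 > 78/11: keep 12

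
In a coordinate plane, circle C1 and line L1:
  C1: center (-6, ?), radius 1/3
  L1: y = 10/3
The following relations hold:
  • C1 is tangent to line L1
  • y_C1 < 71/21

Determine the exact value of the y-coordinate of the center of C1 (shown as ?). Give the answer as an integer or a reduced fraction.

1. [C1‖L1]  y_C1² − (20/3)y_C1 + 11 = 0  ⇒  y_C1 = 3 or 11/3
2. given y_C1 < 71/21: keep 3

3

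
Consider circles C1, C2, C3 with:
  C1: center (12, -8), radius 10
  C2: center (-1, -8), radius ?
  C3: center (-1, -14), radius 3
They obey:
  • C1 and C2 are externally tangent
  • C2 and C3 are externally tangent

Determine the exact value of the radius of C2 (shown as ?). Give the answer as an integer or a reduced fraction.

1. [ext C1·C2]  r_C2² + 20r_C2 − 69 = 0  ⇒  r_C2 = 3 (r>0 drops 1)
2. [ext C2·C3]  r_C2² + 6r_C2 − 27 = 0  ⇒  r_C2 = 3 (r>0 drops 1)

3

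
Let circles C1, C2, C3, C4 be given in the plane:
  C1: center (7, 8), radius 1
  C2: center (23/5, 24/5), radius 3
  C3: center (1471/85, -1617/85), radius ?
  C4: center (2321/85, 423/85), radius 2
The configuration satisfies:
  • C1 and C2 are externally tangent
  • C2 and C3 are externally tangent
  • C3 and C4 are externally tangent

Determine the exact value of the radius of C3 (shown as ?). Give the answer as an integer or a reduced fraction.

24

1. [ext C2·C3]  r_C3² + 6r_C3 − 720 = 0  ⇒  r_C3 = 24 (r>0 drops 1)
2. [ext C3·C4]  r_C3² + 4r_C3 − 672 = 0  ⇒  r_C3 = 24 (r>0 drops 1)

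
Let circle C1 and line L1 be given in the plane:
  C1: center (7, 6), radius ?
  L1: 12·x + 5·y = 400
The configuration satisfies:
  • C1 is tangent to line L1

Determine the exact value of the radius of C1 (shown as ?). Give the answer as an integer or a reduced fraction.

22

1. [C1‖L1]  r_C1² − 484 = 0  ⇒  r_C1 = 22 (r>0 drops 1)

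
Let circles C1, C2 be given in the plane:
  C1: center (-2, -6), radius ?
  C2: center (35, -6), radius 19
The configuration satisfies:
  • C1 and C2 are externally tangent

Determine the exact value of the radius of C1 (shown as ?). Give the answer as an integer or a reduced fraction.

18

1. [ext C1·C2]  r_C1² + 38r_C1 − 1008 = 0  ⇒  r_C1 = 18 (r>0 drops 1)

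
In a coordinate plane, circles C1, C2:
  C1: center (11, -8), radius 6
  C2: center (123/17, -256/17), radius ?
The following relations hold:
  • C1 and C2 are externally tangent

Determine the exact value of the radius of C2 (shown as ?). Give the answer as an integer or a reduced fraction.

2

1. [ext C1·C2]  r_C2² + 12r_C2 − 28 = 0  ⇒  r_C2 = 2 (r>0 drops 1)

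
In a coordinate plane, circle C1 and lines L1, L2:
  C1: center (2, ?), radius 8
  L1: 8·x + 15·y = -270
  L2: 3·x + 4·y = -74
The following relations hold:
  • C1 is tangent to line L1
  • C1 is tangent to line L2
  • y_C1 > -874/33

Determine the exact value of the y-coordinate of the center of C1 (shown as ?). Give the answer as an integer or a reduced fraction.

1. [C1‖L1]  y_C1² + (572/15)y_C1 + 844/3 = 0  ⇒  y_C1 = -422/15 or -10
2. [C1‖L2]  y_C1² + 40y_C1 + 300 = 0  ⇒  y_C1 = -30 or -10

-10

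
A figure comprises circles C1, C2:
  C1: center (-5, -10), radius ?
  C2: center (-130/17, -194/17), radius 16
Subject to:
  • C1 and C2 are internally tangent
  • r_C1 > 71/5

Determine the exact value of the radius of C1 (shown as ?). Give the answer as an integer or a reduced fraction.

19

1. [int C1,C2]  r_C1² − 32r_C1 + 247 = 0  ⇒  r_C1 = 13 or 19
2. given r_C1 > 71/5: keep 19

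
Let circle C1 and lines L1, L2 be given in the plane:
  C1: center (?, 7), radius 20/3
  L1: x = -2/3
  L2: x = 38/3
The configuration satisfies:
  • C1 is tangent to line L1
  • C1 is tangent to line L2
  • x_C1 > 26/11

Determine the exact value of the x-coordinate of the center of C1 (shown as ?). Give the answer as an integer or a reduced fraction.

1. [C1‖L1]  x_C1² + (4/3)x_C1 − 44 = 0  ⇒  x_C1 = -22/3 or 6
2. [C1‖L2]  x_C1² − (76/3)x_C1 + 116 = 0  ⇒  x_C1 = 6 or 58/3

6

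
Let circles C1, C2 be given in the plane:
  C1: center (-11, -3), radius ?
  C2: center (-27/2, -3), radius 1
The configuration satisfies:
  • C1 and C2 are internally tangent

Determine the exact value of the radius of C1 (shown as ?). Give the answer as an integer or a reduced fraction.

1. [int C1,C2]  r_C1² − 2r_C1 − 21/4 = 0  ⇒  r_C1 = 7/2 (r>0 drops 1)

7/2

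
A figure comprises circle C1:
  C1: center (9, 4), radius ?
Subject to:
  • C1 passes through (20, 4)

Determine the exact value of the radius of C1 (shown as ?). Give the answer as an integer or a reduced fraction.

11

1. [C1∋P]  r_C1² − 121 = 0  ⇒  r_C1 = 11 (r>0 drops 1)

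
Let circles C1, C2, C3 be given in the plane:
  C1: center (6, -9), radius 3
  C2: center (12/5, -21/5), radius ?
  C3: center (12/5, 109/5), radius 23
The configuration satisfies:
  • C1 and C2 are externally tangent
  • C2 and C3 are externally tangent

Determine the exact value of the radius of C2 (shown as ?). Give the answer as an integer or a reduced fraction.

1. [ext C1·C2]  r_C2² + 6r_C2 − 27 = 0  ⇒  r_C2 = 3 (r>0 drops 1)
2. [ext C2·C3]  r_C2² + 46r_C2 − 147 = 0  ⇒  r_C2 = 3 (r>0 drops 1)

3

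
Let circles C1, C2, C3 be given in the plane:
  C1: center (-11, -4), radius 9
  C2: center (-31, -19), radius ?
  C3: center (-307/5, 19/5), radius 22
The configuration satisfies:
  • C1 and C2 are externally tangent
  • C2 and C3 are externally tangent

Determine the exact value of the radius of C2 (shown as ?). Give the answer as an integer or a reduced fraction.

16

1. [ext C1·C2]  r_C2² + 18r_C2 − 544 = 0  ⇒  r_C2 = 16 (r>0 drops 1)
2. [ext C2·C3]  r_C2² + 44r_C2 − 960 = 0  ⇒  r_C2 = 16 (r>0 drops 1)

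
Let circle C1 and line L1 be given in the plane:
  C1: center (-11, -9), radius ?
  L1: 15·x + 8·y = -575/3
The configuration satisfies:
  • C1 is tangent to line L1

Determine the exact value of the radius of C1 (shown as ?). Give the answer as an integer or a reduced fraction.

1. [C1‖L1]  r_C1² − 64/9 = 0  ⇒  r_C1 = 8/3 (r>0 drops 1)

8/3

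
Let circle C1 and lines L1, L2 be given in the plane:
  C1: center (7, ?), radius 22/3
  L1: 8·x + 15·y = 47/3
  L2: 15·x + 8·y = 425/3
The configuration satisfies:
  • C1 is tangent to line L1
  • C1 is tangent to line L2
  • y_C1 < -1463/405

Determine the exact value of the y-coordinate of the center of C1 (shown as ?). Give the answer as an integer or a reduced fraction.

-11

1. [C1‖L1]  y_C1² + (242/45)y_C1 − 2783/45 = 0  ⇒  y_C1 = -11 or 253/45
2. [C1‖L2]  y_C1² − (55/6)y_C1 − 1331/6 = 0  ⇒  y_C1 = -11 or 121/6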